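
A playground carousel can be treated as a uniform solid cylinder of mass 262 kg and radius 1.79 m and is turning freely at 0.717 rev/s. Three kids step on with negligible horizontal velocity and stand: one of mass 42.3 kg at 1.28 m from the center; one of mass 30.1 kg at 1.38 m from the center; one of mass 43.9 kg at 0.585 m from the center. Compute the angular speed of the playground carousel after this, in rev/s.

ω_f ≈ 0.536 rev/s

The added mass arrives with no angular momentum about the center, and any external torque about the center is negligible, so the system's angular momentum is conserved.
I_p = ½(262)(1.79)² = 419.7 kg·m².
Added inertia Σmr² = (42.3)(1.28)² + (30.1)(1.38)² + (43.9)(0.585)² = 141.7 kg·m²; I_f = 419.7 + 141.7 = 561.4 kg·m².
ω_f = I_p ω_i / I_f = (419.7)(0.717) / 561.4 = 0.5361 rev/s.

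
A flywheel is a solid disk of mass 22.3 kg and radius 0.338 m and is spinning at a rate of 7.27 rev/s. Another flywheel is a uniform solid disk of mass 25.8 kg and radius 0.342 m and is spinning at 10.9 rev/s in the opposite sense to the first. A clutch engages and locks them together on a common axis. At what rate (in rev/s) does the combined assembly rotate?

|ω_f| ≈ 2.58 rev/s

No external torque acts about the common axis, so total angular momentum is conserved.
Moments of inertia: I_A = ½(22.3)(0.338)² = 1.274 kg·m²; I_B = ½(25.8)(0.342)² = 1.509 kg·m².
Taking A's sense as positive: L = (1.274)(7.27) − (1.509)(10.9) = -7.186 kg·m²·rev/s.
Combined I = 1.274 + 1.509 = 2.783 kg·m².
ω_f = L / I = -7.186 / 2.783 = -2.582 rev/s.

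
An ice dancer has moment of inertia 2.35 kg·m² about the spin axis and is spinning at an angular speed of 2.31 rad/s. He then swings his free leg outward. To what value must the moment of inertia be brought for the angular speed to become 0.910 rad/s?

No external torque acts about the spin axis, so angular momentum is conserved.
I₂ = I₁ω₁ / ω₂ = (2.35)(2.31) / (0.910) = 5.965 kg·m².

I₂ ≈ 5.97 kg·m²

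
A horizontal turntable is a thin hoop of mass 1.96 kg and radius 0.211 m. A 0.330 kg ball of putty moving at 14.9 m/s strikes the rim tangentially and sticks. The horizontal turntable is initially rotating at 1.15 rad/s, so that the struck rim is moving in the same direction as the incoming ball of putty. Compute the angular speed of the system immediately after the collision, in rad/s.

The axle reaction passes through the axle and exerts no torque about it; angular momentum about the axle is conserved through the impact.
I_p = (1.96)(0.211)² = 0.08726 kg·m². Taking the sense of the ball of putty's angular momentum as positive, L_{ball} = m v R = (0.330)(14.9)(0.211) = 1.037 kg·m²/s.
L_i = +I_p ω_p + m v R = +(0.08726)(1.15) + 1.037 = 1.138 kg·m²/s.
After sticking, I_f = I_p + m R² = 0.08726 + (0.330)(0.211)² = 0.1020 kg·m².
ω_f = L_i / I_f = 1.138 / 0.1020 = 11.16 rad/s.

|ω_f| ≈ 11.2 rad/s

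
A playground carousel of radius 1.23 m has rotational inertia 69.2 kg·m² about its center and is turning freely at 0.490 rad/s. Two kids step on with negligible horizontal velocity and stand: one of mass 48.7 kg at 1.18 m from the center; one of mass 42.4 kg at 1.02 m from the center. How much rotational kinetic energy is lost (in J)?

energy lost ≈ 5.13 J

No external torque acts about the center; L_before = L_after.
Added inertia Σmr² = (48.7)(1.18)² + (42.4)(1.02)² = 111.9 kg·m²; I_f = 69.20 + 111.9 = 181.1 kg·m².
ω_f = I_p ω_i / I_f = (69.20)(0.490) / 181.1 = 0.1872 rad/s.
KE_i = ½(69.20)(0.4900 rad/s)² = 8.307 J; KE_f = ½(181.1)(0.1872)² = 3.174 J.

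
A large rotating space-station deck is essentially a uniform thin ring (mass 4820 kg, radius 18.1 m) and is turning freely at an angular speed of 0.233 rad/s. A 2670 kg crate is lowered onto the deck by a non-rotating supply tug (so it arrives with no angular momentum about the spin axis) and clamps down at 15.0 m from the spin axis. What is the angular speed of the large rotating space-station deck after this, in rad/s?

ω_f ≈ 0.169 rad/s

No external torque acts about the spin axis; L_before = L_after.
I_p = (4820)(18.1)² = 1.579e+06 kg·m².
Added inertia Σmr² = (2670)(15.0)² = 6.008e+05 kg·m²; I_f = 1.579e+06 + 6.008e+05 = 2.180e+06 kg·m².
ω_f = I_p ω_i / I_f = (1.579e+06)(0.233) / 2.180e+06 = 0.1688 rad/s.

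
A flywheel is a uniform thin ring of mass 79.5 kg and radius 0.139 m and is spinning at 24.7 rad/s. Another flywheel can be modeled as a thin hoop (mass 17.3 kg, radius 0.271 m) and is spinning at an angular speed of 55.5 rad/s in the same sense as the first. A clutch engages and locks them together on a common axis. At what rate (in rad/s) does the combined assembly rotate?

No external torque acts about the common axis, so total angular momentum is conserved.
Moments of inertia: I_A = (79.5)(0.139)² = 1.536 kg·m²; I_B = (17.3)(0.271)² = 1.271 kg·m².
Taking A's sense as positive: L = (1.536)(24.7) + (1.271)(55.5) = 108.5 kg·m²·rad/s.
Combined I = 1.536 + 1.271 = 2.807 kg·m².
ω_f = L / I = 108.5 / 2.807 = 38.64 rad/s.

|ω_f| ≈ 38.6 rad/s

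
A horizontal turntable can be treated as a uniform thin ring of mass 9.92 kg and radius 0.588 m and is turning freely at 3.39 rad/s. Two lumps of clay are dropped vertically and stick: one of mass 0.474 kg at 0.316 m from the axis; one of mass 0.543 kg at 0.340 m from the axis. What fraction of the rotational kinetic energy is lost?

No external torque acts about the axis; L_before = L_after.
I_p = (9.92)(0.588)² = 3.430 kg·m².
Added inertia Σmr² = (0.474)(0.316)² + (0.543)(0.340)² = 0.1101 kg·m²; I_f = 3.430 + 0.1101 = 3.540 kg·m².
ω_f = I_p ω_i / I_f = (3.430)(3.39) / 3.540 = 3.285 rad/s.
KE_i = ½(3.430)(3.390 rad/s)² = 19.71 J; KE_f = ½(3.540)(3.285)² = 19.09 J.
Fraction lost = 0.03110.

fraction ≈ 0.0311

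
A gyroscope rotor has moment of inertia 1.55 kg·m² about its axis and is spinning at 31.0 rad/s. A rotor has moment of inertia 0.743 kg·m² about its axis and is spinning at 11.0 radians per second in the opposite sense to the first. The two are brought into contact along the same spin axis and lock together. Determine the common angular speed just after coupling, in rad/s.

|ω_f| ≈ 17.4 rad/s

No external torque acts about the common axis, so total angular momentum is conserved.
Taking A's sense as positive: L = (1.550)(31.0) − (0.7430)(11.0) = 39.88 kg·m²·rad/s.
Combined I = 1.550 + 0.7430 = 2.293 kg·m².
ω_f = L / I = 39.88 / 2.293 = 17.39 rad/s.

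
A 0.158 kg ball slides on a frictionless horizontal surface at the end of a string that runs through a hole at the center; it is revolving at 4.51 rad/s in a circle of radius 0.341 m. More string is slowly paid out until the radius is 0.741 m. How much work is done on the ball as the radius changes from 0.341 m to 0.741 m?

W ≈ -0.147 J

No torque about the axis ⇒ m r₁² ω₁ = m r₂² ω₂.
ω₂ = ω₁ (r₁/r₂)² = (4.51)(0.341/0.741)² = 0.9551 rad/s.
W = ΔKE = ½m(v₂² − v₁²) = -0.1473 J.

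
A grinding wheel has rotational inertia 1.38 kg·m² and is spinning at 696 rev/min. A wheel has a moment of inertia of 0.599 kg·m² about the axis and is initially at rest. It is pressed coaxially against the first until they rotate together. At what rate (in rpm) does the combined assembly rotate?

|ω_f| ≈ 485 rpm

The coupling torques are internal; angular momentum about the shared axis is conserved.
Taking A's sense as positive: L = (1.380)(696) = 960.5 kg·m²·rpm.
Combined I = 1.380 + 0.5990 = 1.979 kg·m².
ω_f = L / I = 960.5 / 1.979 = 485.3 rpm.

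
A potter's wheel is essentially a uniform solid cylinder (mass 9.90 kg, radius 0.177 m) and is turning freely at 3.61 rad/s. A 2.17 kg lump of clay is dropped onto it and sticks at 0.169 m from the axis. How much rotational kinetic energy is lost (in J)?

No external torque acts about the axis; L_before = L_after.
I_p = ½(9.90)(0.177)² = 0.1551 kg·m².
Added inertia Σmr² = (2.17)(0.169)² = 0.06198 kg·m²; I_f = 0.1551 + 0.06198 = 0.2171 kg·m².
ω_f = I_p ω_i / I_f = (0.1551)(3.61) / 0.2171 = 2.579 rad/s.
KE_i = ½(0.1551)(3.610 rad/s)² = 1.010 J; KE_f = ½(0.2171)(2.579)² = 0.7220 J.

energy lost ≈ 0.289 J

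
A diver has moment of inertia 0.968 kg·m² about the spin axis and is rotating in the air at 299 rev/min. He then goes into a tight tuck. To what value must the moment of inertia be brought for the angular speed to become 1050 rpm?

I₂ ≈ 0.276 kg·m²

With no external torque about the axis, L is conserved: I₁ω₁ = I₂ω₂.
I₂ = I₁ω₁ / ω₂ = (0.968)(299) / (1050) = 0.2756 kg·m².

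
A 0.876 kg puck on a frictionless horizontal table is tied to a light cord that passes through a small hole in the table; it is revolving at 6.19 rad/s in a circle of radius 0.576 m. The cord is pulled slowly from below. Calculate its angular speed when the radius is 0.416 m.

The constraining force is radial, so m r² ω about the center is conserved.
ω₂ = ω₁ (r₁/r₂)² = (6.19)(0.576/0.416)² = 11.87 rad/s.

ω₂ ≈ 11.9 rad/s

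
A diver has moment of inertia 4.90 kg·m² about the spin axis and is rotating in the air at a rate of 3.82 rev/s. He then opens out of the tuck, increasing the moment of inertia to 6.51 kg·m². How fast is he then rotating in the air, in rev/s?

Angular momentum about the spin axis is conserved since the torque about it is zero.
ω₂ = I₁ω₁ / I₂ = (4.900)(3.82 rev/s) / (6.510) = 2.875 rev/s.

ω₂ ≈ 2.88 rev/s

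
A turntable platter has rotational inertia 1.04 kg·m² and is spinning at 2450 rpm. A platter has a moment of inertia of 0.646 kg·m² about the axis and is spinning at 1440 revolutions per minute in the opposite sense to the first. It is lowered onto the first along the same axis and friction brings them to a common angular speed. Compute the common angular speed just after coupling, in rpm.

|ω_f| ≈ 960 rpm

No external torque acts about the common axis, so total angular momentum is conserved.
Taking A's sense as positive: L = (1.040)(2450) − (0.6460)(1440) = 1618 kg·m²·rpm.
Combined I = 1.040 + 0.6460 = 1.686 kg·m².
ω_f = L / I = 1618 / 1.686 = 959.5 rpm.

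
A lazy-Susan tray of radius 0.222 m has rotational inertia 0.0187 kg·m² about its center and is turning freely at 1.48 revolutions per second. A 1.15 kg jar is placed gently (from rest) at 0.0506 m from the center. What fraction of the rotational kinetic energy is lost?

The added mass arrives with no angular momentum about the center, and any external torque about the center is negligible, so the system's angular momentum is conserved.
Added inertia Σmr² = (1.15)(0.0506)² = 0.002944 kg·m²; I_f = 0.01870 + 0.002944 = 0.02164 kg·m².
ω_f = I_p ω_i / I_f = (0.01870)(1.48) / 0.02164 = 1.279 rev/s.
KE_i = ½(0.01870)(9.299 rad/s)² = 0.8085 J; KE_f = ½(0.02164)(8.034)² = 0.6985 J.
Fraction lost = 0.1360.

fraction ≈ 0.136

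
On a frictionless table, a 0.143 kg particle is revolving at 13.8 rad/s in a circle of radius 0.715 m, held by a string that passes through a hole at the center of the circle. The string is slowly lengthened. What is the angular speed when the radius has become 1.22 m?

No torque about the axis ⇒ m r₁² ω₁ = m r₂² ω₂.
ω₂ = ω₁ (r₁/r₂)² = (13.8)(0.715/1.22)² = 4.740 rad/s.

ω₂ ≈ 4.74 rad/s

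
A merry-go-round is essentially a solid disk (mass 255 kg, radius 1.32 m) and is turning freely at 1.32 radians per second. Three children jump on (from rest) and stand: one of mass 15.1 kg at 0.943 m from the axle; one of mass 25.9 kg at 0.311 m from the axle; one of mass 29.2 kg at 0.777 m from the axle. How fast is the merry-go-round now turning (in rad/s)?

The added mass arrives with no angular momentum about the axle, and any external torque about the axle is negligible, so the system's angular momentum is conserved.
I_p = ½(255)(1.32)² = 222.2 kg·m².
Added inertia Σmr² = (15.1)(0.943)² + (25.9)(0.311)² + (29.2)(0.777)² = 33.56 kg·m²; I_f = 222.2 + 33.56 = 255.7 kg·m².
ω_f = I_p ω_i / I_f = (222.2)(1.32) / 255.7 = 1.147 rad/s.

ω_f ≈ 1.15 rad/s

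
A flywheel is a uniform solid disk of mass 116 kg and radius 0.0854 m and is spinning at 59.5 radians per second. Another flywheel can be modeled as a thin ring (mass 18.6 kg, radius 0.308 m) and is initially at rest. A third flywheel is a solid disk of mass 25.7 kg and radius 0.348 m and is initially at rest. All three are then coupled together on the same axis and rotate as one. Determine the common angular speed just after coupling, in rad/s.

|ω_f| ≈ 6.72 rad/s

No external torque acts about the common axis, so total angular momentum is conserved.
Moments of inertia: I_A = ½(116)(0.0854)² = 0.4230 kg·m²; I_B = (18.6)(0.308)² = 1.764 kg·m²; I_C = ½(25.7)(0.348)² = 1.556 kg·m².
Taking A's sense as positive: L = (0.4230)(59.5) = 25.17 kg·m²·rad/s.
Combined I = 0.4230 + 1.764 + 1.556 = 3.744 kg·m².
ω_f = L / I = 25.17 / 3.744 = 6.723 rad/s.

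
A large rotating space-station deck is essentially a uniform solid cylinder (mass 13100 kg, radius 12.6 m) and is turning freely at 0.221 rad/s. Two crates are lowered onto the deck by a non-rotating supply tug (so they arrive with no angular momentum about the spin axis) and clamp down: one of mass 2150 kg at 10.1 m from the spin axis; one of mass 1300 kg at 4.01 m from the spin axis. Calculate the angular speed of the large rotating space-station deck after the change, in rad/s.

No external torque acts about the spin axis; L_before = L_after.
I_p = ½(13100)(12.6)² = 1.040e+06 kg·m².
Added inertia Σmr² = (2150)(10.1)² + (1300)(4.01)² = 2.402e+05 kg·m²; I_f = 1.040e+06 + 2.402e+05 = 1.280e+06 kg·m².
ω_f = I_p ω_i / I_f = (1.040e+06)(0.221) / 1.280e+06 = 0.1795 rad/s.

ω_f ≈ 0.180 rad/s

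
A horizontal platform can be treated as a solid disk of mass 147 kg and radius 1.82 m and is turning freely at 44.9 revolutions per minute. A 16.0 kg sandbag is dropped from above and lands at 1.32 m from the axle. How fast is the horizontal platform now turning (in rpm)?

No external torque acts about the axle; L_before = L_after.
I_p = ½(147)(1.82)² = 243.5 kg·m².
Added inertia Σmr² = (16.0)(1.32)² = 27.88 kg·m²; I_f = 243.5 + 27.88 = 271.3 kg·m².
ω_f = I_p ω_i / I_f = (243.5)(44.9) / 271.3 = 40.29 rpm.

ω_f ≈ 40.3 rpm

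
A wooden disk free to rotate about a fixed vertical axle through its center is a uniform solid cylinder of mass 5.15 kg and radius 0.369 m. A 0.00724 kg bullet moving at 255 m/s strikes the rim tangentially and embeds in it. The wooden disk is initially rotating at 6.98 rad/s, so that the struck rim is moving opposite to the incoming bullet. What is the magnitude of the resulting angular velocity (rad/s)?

The axle reaction passes through the axle and exerts no torque about it; angular momentum about the axle is conserved through the impact.
I_p = ½(5.15)(0.369)² = 0.3506 kg·m². Taking the sense of the bullet's angular momentum as positive, L_{bullet} = m v R = (0.00724)(255)(0.369) = 0.6812 kg·m²/s.
L_i = −I_p ω_p + m v R = −(0.3506)(6.98) + 0.6812 = -1.766 kg·m²/s.
After sticking, I_f = I_p + m R² = 0.3506 + (0.00724)(0.369)² = 0.3516 kg·m².
ω_f = L_i / I_f = -1.766 / 0.3516 = -5.023 rad/s.

|ω_f| ≈ 5.02 rad/s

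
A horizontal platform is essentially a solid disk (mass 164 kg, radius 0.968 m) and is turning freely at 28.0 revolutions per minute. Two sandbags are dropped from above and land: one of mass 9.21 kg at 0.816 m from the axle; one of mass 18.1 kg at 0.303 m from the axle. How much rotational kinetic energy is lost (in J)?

energy lost ≈ 30.4 J

The added mass arrives with no angular momentum about the axle, and any external torque about the axle is negligible, so the system's angular momentum is conserved.
I_p = ½(164)(0.968)² = 76.84 kg·m².
Added inertia Σmr² = (9.21)(0.816)² + (18.1)(0.303)² = 7.794 kg·m²; I_f = 76.84 + 7.794 = 84.63 kg·m².
ω_f = I_p ω_i / I_f = (76.84)(28.0) / 84.63 = 25.42 rpm.
KE_i = ½(76.84)(2.932 rad/s)² = 330.3 J; KE_f = ½(84.63)(2.662)² = 299.9 J.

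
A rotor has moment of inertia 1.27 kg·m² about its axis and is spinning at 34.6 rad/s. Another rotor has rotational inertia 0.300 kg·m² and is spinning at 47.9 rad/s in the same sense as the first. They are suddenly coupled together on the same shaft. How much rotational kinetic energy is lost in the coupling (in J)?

The coupling torques are internal; angular momentum about the shared axis is conserved.
Taking A's sense as positive: L = (1.270)(34.6) + (0.3000)(47.9) = 58.31 kg·m²·rad/s.
Combined I = 1.270 + 0.3000 = 1.570 kg·m².
ω_f = L / I = 58.31 / 1.570 = 37.14 rad/s.
KE_i = ½ΣIω² = 1104 J; KE_f = ½(1.570)(37.14)² = 1083 J.

ΔKE lost ≈ 21.5 J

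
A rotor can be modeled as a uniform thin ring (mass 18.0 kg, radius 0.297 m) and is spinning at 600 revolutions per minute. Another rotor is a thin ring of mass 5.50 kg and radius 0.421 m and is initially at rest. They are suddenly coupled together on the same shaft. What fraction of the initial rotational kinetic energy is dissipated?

No external torque acts about the common axis, so total angular momentum is conserved.
Moments of inertia: I_A = (18.0)(0.297)² = 1.588 kg·m²; I_B = (5.50)(0.421)² = 0.9748 kg·m².
Taking A's sense as positive: L = (1.588)(600) = 952.7 kg·m²·rpm.
Combined I = 1.588 + 0.9748 = 2.563 kg·m².
ω_f = L / I = 952.7 / 2.563 = 371.8 rpm.
KE_i = ½ΣIω² = 3134 J; KE_f = ½(2.563)(38.93)² = 1942 J.
Fraction dissipated = (KE_i − KE_f)/KE_i = 0.3804.

fraction ≈ 0.380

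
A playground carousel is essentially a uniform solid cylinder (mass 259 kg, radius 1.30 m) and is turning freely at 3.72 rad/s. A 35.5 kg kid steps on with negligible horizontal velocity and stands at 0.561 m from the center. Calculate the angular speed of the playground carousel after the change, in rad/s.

The added mass arrives with no angular momentum about the center, and any external torque about the center is negligible, so the system's angular momentum is conserved.
I_p = ½(259)(1.30)² = 218.9 kg·m².
Added inertia Σmr² = (35.5)(0.561)² = 11.17 kg·m²; I_f = 218.9 + 11.17 = 230.0 kg·m².
ω_f = I_p ω_i / I_f = (218.9)(3.72) / 230.0 = 3.539 rad/s.

ω_f ≈ 3.54 rad/s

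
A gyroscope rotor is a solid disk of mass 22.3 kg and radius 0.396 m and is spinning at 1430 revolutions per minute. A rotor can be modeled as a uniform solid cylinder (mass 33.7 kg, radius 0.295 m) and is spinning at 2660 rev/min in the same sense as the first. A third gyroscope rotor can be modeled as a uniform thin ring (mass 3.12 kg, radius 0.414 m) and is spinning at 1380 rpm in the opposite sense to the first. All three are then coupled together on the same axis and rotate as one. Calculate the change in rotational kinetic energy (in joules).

ΔKE ≈ -35200 J

No external torque acts about the common axis, so total angular momentum is conserved.
Moments of inertia: I_A = ½(22.3)(0.396)² = 1.748 kg·m²; I_B = ½(33.7)(0.295)² = 1.466 kg·m²; I_C = (3.12)(0.414)² = 0.5348 kg·m².
Taking A's sense as positive: L = (1.748)(1430) + (1.466)(2660) − (0.5348)(1380) = 5663 kg·m²·rpm.
Combined I = 1.748 + 1.466 + 0.5348 = 3.750 kg·m².
ω_f = L / I = 5663 / 3.750 = 1510 rpm.
KE_i = ½ΣIω² = 82080 J; KE_f = ½(3.750)(158.2)² = 46890 J.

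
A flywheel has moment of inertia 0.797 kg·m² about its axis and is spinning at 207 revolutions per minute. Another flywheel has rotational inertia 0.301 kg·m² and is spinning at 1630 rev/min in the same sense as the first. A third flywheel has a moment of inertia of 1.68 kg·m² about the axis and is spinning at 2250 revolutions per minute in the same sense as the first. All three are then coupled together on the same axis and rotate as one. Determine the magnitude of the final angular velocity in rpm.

No external torque acts about the common axis, so total angular momentum is conserved.
Taking A's sense as positive: L = (0.7970)(207) + (0.3010)(1630) + (1.680)(2250) = 4436 kg·m²·rpm.
Combined I = 0.7970 + 0.3010 + 1.680 = 2.778 kg·m².
ω_f = L / I = 4436 / 2.778 = 1597 rpm.

|ω_f| ≈ 1600 rpm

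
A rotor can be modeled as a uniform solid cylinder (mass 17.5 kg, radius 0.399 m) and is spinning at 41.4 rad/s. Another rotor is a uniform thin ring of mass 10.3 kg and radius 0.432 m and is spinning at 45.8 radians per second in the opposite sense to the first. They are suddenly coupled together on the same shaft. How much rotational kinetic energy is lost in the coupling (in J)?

ΔKE lost ≈ 3070 J

No external torque acts about the common axis, so total angular momentum is conserved.
Moments of inertia: I_A = ½(17.5)(0.399)² = 1.393 kg·m²; I_B = (10.3)(0.432)² = 1.922 kg·m².
Taking A's sense as positive: L = (1.393)(41.4) − (1.922)(45.8) = -30.37 kg·m²·rad/s.
Combined I = 1.393 + 1.922 = 3.315 kg·m².
ω_f = L / I = -30.37 / 3.315 = -9.160 rad/s.
KE_i = ½ΣIω² = 3210 J; KE_f = ½(3.315)(9.160)² = 139.1 J.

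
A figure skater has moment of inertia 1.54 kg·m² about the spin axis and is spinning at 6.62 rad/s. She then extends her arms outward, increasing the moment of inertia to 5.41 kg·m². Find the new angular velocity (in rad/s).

No external torque acts about the spin axis, so angular momentum is conserved.
ω₂ = I₁ω₁ / I₂ = (1.540)(6.62 rad/s) / (5.410) = 1.884 rad/s.

ω₂ ≈ 1.88 rad/s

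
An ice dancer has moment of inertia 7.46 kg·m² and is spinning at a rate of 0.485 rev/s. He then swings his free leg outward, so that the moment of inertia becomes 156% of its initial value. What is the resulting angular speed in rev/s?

With no external torque about the axis, L is conserved: I₁ω₁ = I₂ω₂.
I₂ = 1.56 × 7.46 = 11.64 kg·m².
ω₂ = I₁ω₁ / I₂ = (7.460)(0.485 rev/s) / (11.64) = 0.3109 rev/s.

ω₂ ≈ 0.311 rev/s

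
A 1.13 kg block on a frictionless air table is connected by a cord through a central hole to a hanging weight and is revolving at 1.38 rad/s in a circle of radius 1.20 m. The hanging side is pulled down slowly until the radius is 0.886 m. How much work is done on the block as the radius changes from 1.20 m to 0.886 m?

W ≈ 1.29 J

No torque about the axis ⇒ m r₁² ω₁ = m r₂² ω₂.
ω₂ = ω₁ (r₁/r₂)² = (1.38)(1.20/0.886)² = 2.531 rad/s.
W = ΔKE = ½m(v₂² − v₁²) = 1.293 J.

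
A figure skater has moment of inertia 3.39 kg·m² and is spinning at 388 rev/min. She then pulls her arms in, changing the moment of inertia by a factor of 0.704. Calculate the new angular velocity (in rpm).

ω₂ ≈ 551 rpm

Angular momentum about the spin axis is conserved since the torque about it is zero.
I₂ = 0.704 × 3.39 = 2.387 kg·m².
ω₂ = I₁ω₁ / I₂ = (3.390)(388 rpm) / (2.387) = 551.1 rpm.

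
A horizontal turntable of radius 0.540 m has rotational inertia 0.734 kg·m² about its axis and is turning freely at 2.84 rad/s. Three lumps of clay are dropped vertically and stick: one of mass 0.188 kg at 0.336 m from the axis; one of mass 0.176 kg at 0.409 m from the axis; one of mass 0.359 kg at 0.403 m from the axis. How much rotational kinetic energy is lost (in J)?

No external torque acts about the axis; L_before = L_after.
Added inertia Σmr² = (0.188)(0.336)² + (0.176)(0.409)² + (0.359)(0.403)² = 0.1090 kg·m²; I_f = 0.7340 + 0.1090 = 0.8430 kg·m².
ω_f = I_p ω_i / I_f = (0.7340)(2.84) / 0.8430 = 2.473 rad/s.
KE_i = ½(0.7340)(2.840 rad/s)² = 2.960 J; KE_f = ½(0.8430)(2.473)² = 2.577 J.

energy lost ≈ 0.383 J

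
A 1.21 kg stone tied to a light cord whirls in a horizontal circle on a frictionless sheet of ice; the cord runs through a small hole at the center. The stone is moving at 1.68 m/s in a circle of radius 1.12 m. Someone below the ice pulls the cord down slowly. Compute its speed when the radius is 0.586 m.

The only horizontal force on the mass is along the cord (radial), so it exerts no torque about the hole and angular momentum m v r is conserved.
v₂ = v₁ r₁ / r₂ = (1.68)(1.12) / (0.586) = 3.211 m/s.

v₂ ≈ 3.21 m/s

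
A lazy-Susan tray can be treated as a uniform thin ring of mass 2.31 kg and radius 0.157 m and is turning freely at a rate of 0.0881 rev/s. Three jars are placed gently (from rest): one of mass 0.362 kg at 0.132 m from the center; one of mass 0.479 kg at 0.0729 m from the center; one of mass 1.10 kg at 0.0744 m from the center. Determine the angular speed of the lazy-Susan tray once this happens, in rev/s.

ω_f ≈ 0.0698 rev/s

No external torque acts about the center; L_before = L_after.
I_p = (2.31)(0.157)² = 0.05694 kg·m².
Added inertia Σmr² = (0.362)(0.132)² + (0.479)(0.0729)² + (1.10)(0.0744)² = 0.01494 kg·m²; I_f = 0.05694 + 0.01494 = 0.07188 kg·m².
ω_f = I_p ω_i / I_f = (0.05694)(0.0881) / 0.07188 = 0.06979 rev/s.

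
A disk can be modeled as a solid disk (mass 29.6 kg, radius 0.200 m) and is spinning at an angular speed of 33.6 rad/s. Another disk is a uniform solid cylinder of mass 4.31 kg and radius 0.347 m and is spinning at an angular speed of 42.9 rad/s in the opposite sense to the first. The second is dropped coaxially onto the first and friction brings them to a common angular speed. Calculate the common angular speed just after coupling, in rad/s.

No external torque acts about the common axis, so total angular momentum is conserved.
Moments of inertia: I_A = ½(29.6)(0.200)² = 0.5920 kg·m²; I_B = ½(4.31)(0.347)² = 0.2595 kg·m².
Taking A's sense as positive: L = (0.5920)(33.6) − (0.2595)(42.9) = 8.759 kg·m²·rad/s.
Combined I = 0.5920 + 0.2595 = 0.8515 kg·m².
ω_f = L / I = 8.759 / 0.8515 = 10.29 rad/s.

|ω_f| ≈ 10.3 rad/s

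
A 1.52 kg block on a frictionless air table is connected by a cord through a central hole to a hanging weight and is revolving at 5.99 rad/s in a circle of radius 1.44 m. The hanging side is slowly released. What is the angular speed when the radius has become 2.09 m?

No torque about the axis ⇒ m r₁² ω₁ = m r₂² ω₂.
ω₂ = ω₁ (r₁/r₂)² = (5.99)(1.44/2.09)² = 2.844 rad/s.

ω₂ ≈ 2.84 rad/s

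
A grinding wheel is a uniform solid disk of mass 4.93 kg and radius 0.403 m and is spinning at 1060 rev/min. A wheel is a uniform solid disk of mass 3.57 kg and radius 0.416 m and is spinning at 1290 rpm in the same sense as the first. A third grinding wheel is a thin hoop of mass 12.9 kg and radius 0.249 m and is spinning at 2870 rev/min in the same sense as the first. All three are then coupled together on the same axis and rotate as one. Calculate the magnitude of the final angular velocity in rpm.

No external torque acts about the common axis, so total angular momentum is conserved.
Moments of inertia: I_A = ½(4.93)(0.403)² = 0.4003 kg·m²; I_B = ½(3.57)(0.416)² = 0.3089 kg·m²; I_C = (12.9)(0.249)² = 0.7998 kg·m².
Taking A's sense as positive: L = (0.4003)(1060) + (0.3089)(1290) + (0.7998)(2870) = 3118 kg·m²·rpm.
Combined I = 0.4003 + 0.3089 + 0.7998 = 1.509 kg·m².
ω_f = L / I = 3118 / 1.509 = 2066 rpm.

|ω_f| ≈ 2070 rpm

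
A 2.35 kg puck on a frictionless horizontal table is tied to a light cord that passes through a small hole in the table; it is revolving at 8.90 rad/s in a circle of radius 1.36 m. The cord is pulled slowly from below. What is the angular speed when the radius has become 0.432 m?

No torque about the axis ⇒ m r₁² ω₁ = m r₂² ω₂.
ω₂ = ω₁ (r₁/r₂)² = (8.90)(1.36/0.432)² = 88.21 rad/s.

ω₂ ≈ 88.2 rad/s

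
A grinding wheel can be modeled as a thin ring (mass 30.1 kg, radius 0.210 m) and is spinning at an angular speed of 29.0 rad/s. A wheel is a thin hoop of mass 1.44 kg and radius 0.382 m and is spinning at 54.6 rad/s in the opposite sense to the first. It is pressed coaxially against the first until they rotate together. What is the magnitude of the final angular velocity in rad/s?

The coupling torques are internal; angular momentum about the shared axis is conserved.
Moments of inertia: I_A = (30.1)(0.210)² = 1.327 kg·m²; I_B = (1.44)(0.382)² = 0.2101 kg·m².
Taking A's sense as positive: L = (1.327)(29.0) − (0.2101)(54.6) = 27.02 kg·m²·rad/s.
Combined I = 1.327 + 0.2101 = 1.538 kg·m².
ω_f = L / I = 27.02 / 1.538 = 17.57 rad/s.

|ω_f| ≈ 17.6 rad/s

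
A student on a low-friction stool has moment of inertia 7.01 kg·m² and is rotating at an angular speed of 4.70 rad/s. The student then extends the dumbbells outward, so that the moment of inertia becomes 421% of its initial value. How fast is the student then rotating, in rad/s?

Angular momentum about the spin axis is conserved since the torque about it is zero.
I₂ = 4.21 × 7.01 = 29.51 kg·m².
ω₂ = I₁ω₁ / I₂ = (7.010)(4.70 rad/s) / (29.51) = 1.116 rad/s.

ω₂ ≈ 1.12 rad/s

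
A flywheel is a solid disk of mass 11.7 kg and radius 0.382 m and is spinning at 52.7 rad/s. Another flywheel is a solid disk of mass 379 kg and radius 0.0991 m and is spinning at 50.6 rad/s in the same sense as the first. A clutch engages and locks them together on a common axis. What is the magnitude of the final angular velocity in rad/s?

|ω_f| ≈ 51.3 rad/s

No external torque acts about the common axis, so total angular momentum is conserved.
Moments of inertia: I_A = ½(11.7)(0.382)² = 0.8537 kg·m²; I_B = ½(379)(0.0991)² = 1.861 kg·m².
Taking A's sense as positive: L = (0.8537)(52.7) + (1.861)(50.6) = 139.2 kg·m²·rad/s.
Combined I = 0.8537 + 1.861 = 2.715 kg·m².
ω_f = L / I = 139.2 / 2.715 = 51.26 rad/s.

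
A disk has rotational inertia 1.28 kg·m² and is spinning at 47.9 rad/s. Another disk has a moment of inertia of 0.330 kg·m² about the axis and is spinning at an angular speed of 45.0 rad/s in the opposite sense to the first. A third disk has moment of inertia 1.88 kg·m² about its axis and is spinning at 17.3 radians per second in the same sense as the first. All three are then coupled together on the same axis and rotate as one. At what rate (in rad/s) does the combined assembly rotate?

No external torque acts about the common axis, so total angular momentum is conserved.
Taking A's sense as positive: L = (1.280)(47.9) − (0.3300)(45.0) + (1.880)(17.3) = 78.99 kg·m²·rad/s.
Combined I = 1.280 + 0.3300 + 1.880 = 3.490 kg·m².
ω_f = L / I = 78.99 / 3.490 = 22.63 rad/s.

|ω_f| ≈ 22.6 rad/s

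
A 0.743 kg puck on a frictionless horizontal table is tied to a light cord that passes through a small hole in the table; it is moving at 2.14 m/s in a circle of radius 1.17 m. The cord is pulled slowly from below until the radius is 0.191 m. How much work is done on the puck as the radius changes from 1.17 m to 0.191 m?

W ≈ 62.1 J

Central (radial) force ⇒ zero torque about the center ⇒ m v r is constant.
v₂ = v₁ r₁ / r₂ = (2.14)(1.17) / (0.191) = 13.11 m/s.
W = ΔKE = ½m(v₂² − v₁²) = 62.14 J.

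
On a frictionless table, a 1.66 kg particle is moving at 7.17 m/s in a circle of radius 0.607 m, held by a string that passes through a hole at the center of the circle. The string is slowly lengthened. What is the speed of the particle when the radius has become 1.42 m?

Central (radial) force ⇒ zero torque about the center ⇒ m v r is constant.
v₂ = v₁ r₁ / r₂ = (7.17)(0.607) / (1.42) = 3.065 m/s.

v₂ ≈ 3.06 m/s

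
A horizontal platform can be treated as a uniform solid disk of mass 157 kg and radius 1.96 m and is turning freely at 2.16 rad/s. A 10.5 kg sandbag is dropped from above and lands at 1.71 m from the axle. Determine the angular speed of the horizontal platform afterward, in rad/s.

The added mass arrives with no angular momentum about the axle, and any external torque about the axle is negligible, so the system's angular momentum is conserved.
I_p = ½(157)(1.96)² = 301.6 kg·m².
Added inertia Σmr² = (10.5)(1.71)² = 30.70 kg·m²; I_f = 301.6 + 30.70 = 332.3 kg·m².
ω_f = I_p ω_i / I_f = (301.6)(2.16) / 332.3 = 1.960 rad/s.

ω_f ≈ 1.96 rad/s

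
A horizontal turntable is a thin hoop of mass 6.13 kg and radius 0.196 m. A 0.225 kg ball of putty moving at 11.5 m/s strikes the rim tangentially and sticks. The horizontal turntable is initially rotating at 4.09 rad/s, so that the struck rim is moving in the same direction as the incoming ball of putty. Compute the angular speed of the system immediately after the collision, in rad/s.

|ω_f| ≈ 6.02 rad/s

The axle reaction passes through the axle and exerts no torque about it; angular momentum about the axle is conserved through the impact.
I_p = (6.13)(0.196)² = 0.2355 kg·m². Taking the sense of the ball of putty's angular momentum as positive, L_{ball} = m v R = (0.225)(11.5)(0.196) = 0.5071 kg·m²/s.
L_i = +I_p ω_p + m v R = +(0.2355)(4.09) + 0.5071 = 1.470 kg·m²/s.
After sticking, I_f = I_p + m R² = 0.2355 + (0.225)(0.196)² = 0.2441 kg·m².
ω_f = L_i / I_f = 1.470 / 0.2441 = 6.023 rad/s.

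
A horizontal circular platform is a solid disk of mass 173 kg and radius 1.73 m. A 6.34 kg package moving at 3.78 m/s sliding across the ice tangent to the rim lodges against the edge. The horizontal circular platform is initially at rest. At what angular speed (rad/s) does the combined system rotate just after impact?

The axle reaction passes through the central axle and exerts no torque about it; angular momentum about the central axle is conserved through the impact.
I_p = ½(173)(1.73)² = 258.9 kg·m². Taking the sense of the package's angular momentum as positive, L_{package} = m v R = (6.34)(3.78)(1.73) = 41.46 kg·m²/s.
L_i = 0 + 41.46 = 41.46 kg·m²/s.
After sticking, I_f = I_p + m R² = 258.9 + (6.34)(1.73)² = 277.9 kg·m².
ω_f = L_i / I_f = 41.46 / 277.9 = 0.1492 rad/s.

|ω_f| ≈ 0.149 rad/s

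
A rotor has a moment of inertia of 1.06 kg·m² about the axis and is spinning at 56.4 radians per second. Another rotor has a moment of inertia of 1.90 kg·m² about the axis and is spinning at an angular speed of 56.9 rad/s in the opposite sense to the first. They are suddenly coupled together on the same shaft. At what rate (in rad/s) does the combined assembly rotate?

|ω_f| ≈ 16.3 rad/s

The coupling torques are internal; angular momentum about the shared axis is conserved.
Taking A's sense as positive: L = (1.060)(56.4) − (1.900)(56.9) = -48.33 kg·m²·rad/s.
Combined I = 1.060 + 1.900 = 2.960 kg·m².
ω_f = L / I = -48.33 / 2.960 = -16.33 rad/s.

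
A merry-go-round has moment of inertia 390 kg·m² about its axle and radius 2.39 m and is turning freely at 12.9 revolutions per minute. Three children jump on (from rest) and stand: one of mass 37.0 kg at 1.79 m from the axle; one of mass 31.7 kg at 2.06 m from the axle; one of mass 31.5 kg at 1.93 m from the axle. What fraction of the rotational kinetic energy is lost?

No external torque acts about the axle; L_before = L_after.
Added inertia Σmr² = (37.0)(1.79)² + (31.7)(2.06)² + (31.5)(1.93)² = 370.4 kg·m²; I_f = 390.0 + 370.4 = 760.4 kg·m².
ω_f = I_p ω_i / I_f = (390.0)(12.9) / 760.4 = 6.616 rpm.
KE_i = ½(390.0)(1.351 rad/s)² = 355.9 J; KE_f = ½(760.4)(0.6928)² = 182.5 J.
Fraction lost = 0.4871.

fraction ≈ 0.487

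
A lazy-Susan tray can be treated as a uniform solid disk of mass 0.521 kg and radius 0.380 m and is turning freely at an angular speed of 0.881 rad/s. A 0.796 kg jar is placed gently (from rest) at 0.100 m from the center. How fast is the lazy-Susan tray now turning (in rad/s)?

ω_f ≈ 0.727 rad/s

The added mass arrives with no angular momentum about the center, and any external torque about the center is negligible, so the system's angular momentum is conserved.
I_p = ½(0.521)(0.380)² = 0.03762 kg·m².
Added inertia Σmr² = (0.796)(0.100)² = 0.007960 kg·m²; I_f = 0.03762 + 0.007960 = 0.04558 kg·m².
ω_f = I_p ω_i / I_f = (0.03762)(0.881) / 0.04558 = 0.7271 rad/s.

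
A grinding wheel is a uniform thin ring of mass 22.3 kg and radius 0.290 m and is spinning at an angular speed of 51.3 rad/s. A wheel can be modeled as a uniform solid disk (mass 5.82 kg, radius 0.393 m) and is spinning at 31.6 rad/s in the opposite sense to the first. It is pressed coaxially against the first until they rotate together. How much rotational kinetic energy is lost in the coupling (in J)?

The coupling torques are internal; angular momentum about the shared axis is conserved.
Moments of inertia: I_A = (22.3)(0.290)² = 1.875 kg·m²; I_B = ½(5.82)(0.393)² = 0.4494 kg·m².
Taking A's sense as positive: L = (1.875)(51.3) − (0.4494)(31.6) = 82.01 kg·m²·rad/s.
Combined I = 1.875 + 0.4494 = 2.325 kg·m².
ω_f = L / I = 82.01 / 2.325 = 35.27 rad/s.
KE_i = ½ΣIω² = 2692 J; KE_f = ½(2.325)(35.27)² = 1446 J.

ΔKE lost ≈ 1250 J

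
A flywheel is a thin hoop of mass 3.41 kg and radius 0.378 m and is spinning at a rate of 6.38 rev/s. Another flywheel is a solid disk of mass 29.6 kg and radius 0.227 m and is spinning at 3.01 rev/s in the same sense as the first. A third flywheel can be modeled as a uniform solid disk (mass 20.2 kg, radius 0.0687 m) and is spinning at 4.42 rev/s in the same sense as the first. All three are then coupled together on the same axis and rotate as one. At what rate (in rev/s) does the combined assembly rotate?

The coupling torques are internal; angular momentum about the shared axis is conserved.
Moments of inertia: I_A = (3.41)(0.378)² = 0.4872 kg·m²; I_B = ½(29.6)(0.227)² = 0.7626 kg·m²; I_C = ½(20.2)(0.0687)² = 0.04767 kg·m².
Taking A's sense as positive: L = (0.4872)(6.38) + (0.7626)(3.01) + (0.04767)(4.42) = 5.615 kg·m²·rev/s.
Combined I = 0.4872 + 0.7626 + 0.04767 = 1.298 kg·m².
ω_f = L / I = 5.615 / 1.298 = 4.327 rev/s.

|ω_f| ≈ 4.33 rev/s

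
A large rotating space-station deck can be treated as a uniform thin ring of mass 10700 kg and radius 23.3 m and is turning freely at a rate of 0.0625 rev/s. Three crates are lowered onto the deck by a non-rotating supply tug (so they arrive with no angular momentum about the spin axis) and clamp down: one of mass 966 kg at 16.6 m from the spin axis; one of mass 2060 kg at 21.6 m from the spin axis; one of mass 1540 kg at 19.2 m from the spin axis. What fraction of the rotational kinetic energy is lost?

No external torque acts about the spin axis; L_before = L_after.
I_p = (10700)(23.3)² = 5.809e+06 kg·m².
Added inertia Σmr² = (966)(16.6)² + (2060)(21.6)² + (1540)(19.2)² = 1.795e+06 kg·m²; I_f = 5.809e+06 + 1.795e+06 = 7.604e+06 kg·m².
ω_f = I_p ω_i / I_f = (5.809e+06)(0.0625) / 7.604e+06 = 0.04775 rev/s.
KE_i = ½(5.809e+06)(0.3927 rad/s)² = 4.479e+05 J; KE_f = ½(7.604e+06)(0.3000)² = 3.422e+05 J.
Fraction lost = 0.2361.

fraction ≈ 0.236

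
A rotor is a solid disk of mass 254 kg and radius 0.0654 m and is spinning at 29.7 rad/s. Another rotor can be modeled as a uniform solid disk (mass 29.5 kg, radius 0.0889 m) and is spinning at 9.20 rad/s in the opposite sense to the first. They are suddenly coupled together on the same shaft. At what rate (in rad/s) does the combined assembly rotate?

The coupling torques are internal; angular momentum about the shared axis is conserved.
Moments of inertia: I_A = ½(254)(0.0654)² = 0.5432 kg·m²; I_B = ½(29.5)(0.0889)² = 0.1166 kg·m².
Taking A's sense as positive: L = (0.5432)(29.7) − (0.1166)(9.20) = 15.06 kg·m²·rad/s.
Combined I = 0.5432 + 0.1166 = 0.6598 kg·m².
ω_f = L / I = 15.06 / 0.6598 = 22.83 rad/s.

|ω_f| ≈ 22.8 rad/s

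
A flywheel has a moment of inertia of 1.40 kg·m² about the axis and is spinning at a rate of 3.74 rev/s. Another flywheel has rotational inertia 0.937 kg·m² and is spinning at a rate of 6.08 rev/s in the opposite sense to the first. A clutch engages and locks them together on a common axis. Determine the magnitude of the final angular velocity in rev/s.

No external torque acts about the common axis, so total angular momentum is conserved.
Taking A's sense as positive: L = (1.400)(3.74) − (0.9370)(6.08) = -0.4610 kg·m²·rev/s.
Combined I = 1.400 + 0.9370 = 2.337 kg·m².
ω_f = L / I = -0.4610 / 2.337 = -0.1972 rev/s.

|ω_f| ≈ 0.197 rev/s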